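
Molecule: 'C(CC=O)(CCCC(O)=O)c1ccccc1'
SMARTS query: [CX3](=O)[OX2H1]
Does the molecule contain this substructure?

The pattern [CX3](=O)[OX2H1] describes an sp2 carbon double-bonded to O and single-bonded to an -OH oxygen — a carboxylic acid.
The molecule carries a carboxylic acid group (-C(=O)OH), whose atoms satisfy every constraint of the query, so the pattern matches.

Yes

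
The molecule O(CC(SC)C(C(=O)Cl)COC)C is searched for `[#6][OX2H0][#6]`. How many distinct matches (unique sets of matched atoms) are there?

[#6][OX2H0][#6] is the SMARTS for an ether: an aliphatic oxygen bridging two carbons with no H on the oxygen.
The molecule carries 2 separate instances of a methoxy ether (-OCH3) meeting every constraint; each maps to a distinct set of atoms, giving 2 matches.

2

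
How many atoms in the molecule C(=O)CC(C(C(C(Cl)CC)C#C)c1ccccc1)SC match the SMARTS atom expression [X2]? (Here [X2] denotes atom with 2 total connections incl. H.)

3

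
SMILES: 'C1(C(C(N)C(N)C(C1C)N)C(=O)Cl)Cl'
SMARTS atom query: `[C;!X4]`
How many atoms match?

1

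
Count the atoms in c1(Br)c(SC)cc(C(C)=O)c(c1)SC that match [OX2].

0

The query [OX2] means: aliphatic oxygen with two total connections — ether, hydroxyl, or ester single-bond O.
Check the 14 heavy atoms by environment: 6× c (aromatic, X3) → no; 1× C (X3) → no; 1× O (X1) → no; 3× C (X4) → no; 2× S (X2) → no; 1× Br (X1) → no.
No environment satisfies the query, so 0 matching atoms.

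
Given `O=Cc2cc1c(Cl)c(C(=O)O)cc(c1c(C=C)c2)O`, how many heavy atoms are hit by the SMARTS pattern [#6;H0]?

The query [#6;H0] means: any carbon with no attached hydrogen.
Check the 19 heavy atoms by environment: 7× c (aromatic, H0) → match; 3× c (aromatic, H1) → no; 2× C (H1) → no; 1× C (H2) → no; 2× O (H1) → no; 1× C (H0) → match; 2× O (H0) → no; 1× Cl (H0) → no.
Summing the matching environments: 7 + 1 = 8 matching atoms.

8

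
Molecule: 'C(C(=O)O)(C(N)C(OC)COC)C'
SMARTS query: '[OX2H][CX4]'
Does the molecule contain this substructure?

No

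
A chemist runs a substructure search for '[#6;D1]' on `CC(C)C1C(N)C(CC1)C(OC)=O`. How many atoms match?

3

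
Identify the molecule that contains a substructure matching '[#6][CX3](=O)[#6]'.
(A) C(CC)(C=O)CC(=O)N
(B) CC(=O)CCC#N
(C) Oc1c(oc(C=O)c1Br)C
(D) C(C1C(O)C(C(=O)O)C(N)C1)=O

[#6][CX3](=O)[#6] describes a carbonyl carbon (no H) flanked by two carbons (a ketone).
(A) has a primary amide (-C(=O)NH2) but one neighbour of the carbonyl carbon is N, not C.
(B) contains an acetyl/ketone group (-C(=O)CH3), which satisfies every atom and bond constraint.
(C) has an aldehyde (-CHO) but the carbonyl carbon has H1, so it is not flanked by two carbons.
(D) has a carboxylic acid group (-C(=O)OH) but one neighbour of the carbonyl carbon is O, not C.
So the answer is (B).

B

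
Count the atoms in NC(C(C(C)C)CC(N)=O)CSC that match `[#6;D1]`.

The query [#6;D1] means: carbon bonded to exactly one heavy atom.
Check the 13 heavy atoms by environment: 2× C (D2) → no; 4× C (D3) → no; 2× N (D1) → no; 1× S (D2) → no; 3× C (D1) → match; 1× O (D1) → no.
That gives 3 matching atoms.

3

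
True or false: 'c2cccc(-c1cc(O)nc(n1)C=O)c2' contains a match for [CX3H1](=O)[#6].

True

The pattern [CX3H1](=O)[#6] describes an sp2 carbon with one H, double-bonded to O and single-bonded to carbon — an aldehyde.
The molecule carries an aldehyde (-CHO), whose atoms satisfy every constraint of the query, so the pattern matches.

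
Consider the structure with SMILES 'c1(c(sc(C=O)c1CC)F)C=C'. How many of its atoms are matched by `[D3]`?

4

The query [D3] means: atom with exactly three heavy-atom neighbours.
Check the 12 heavy atoms by environment: 1× s (aromatic, D2) → no; 4× c (aromatic, D3) → match; 3× C (D2) → no; 2× C (D1) → no; 1× F (D1) → no; 1× O (D1) → no.
That gives 4 matching atoms.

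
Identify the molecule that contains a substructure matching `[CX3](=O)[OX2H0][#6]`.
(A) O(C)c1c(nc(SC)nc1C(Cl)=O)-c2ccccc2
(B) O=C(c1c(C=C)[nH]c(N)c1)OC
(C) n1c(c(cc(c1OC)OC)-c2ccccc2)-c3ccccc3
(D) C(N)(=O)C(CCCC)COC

B

[CX3](=O)[OX2H0][#6] describes a carbonyl carbon bonded to an oxygen that is itself bonded to carbon (no H on that O) (an ester).
(A) has a methoxy ether (-OCH3) but the ether oxygen is not adjacent to a C=O carbon.
(B) contains a methyl-ester group (-C(=O)OCH3), which satisfies every atom and bond constraint.
(C) has a methoxy ether (-OCH3) but the ether oxygen is not adjacent to a C=O carbon.
(D) has a primary amide (-C(=O)NH2) but the carbonyl is bonded to N, not to an O-C linkage.
So the answer is (B).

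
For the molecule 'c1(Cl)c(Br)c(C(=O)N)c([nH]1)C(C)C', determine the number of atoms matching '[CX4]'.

Check the 13 heavy atoms by environment: 1× n (aromatic, X3) → no; 4× c (aromatic, X3) → no; 1× Br (X1) → no; 3× C (X4) → match; 1× Cl (X1) → no; 1× C (X3) → no; 1× O (X1) → no; 1× N (X3) → no.
That gives 3 matching atoms.

3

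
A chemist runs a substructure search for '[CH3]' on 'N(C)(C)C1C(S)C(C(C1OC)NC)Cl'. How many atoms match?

The query [CH3] means: aliphatic carbon with exactly three hydrogens.
Check the 14 heavy atoms by environment: 5× C (H1) → no; 1× S (H1) → no; 1× O (H0) → no; 4× C (H3) → match; 1× Cl (H0) → no; 1× N (H1) → no; 1× N (H0) → no.
That gives 4 matching atoms.

4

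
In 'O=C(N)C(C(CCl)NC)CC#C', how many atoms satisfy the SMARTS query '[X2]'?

The query [X2] means: any atom with exactly two total connections (bonds + H).
Check the 12 heavy atoms by environment: 5× C (X4) → no; 2× C (X2) → match; 2× N (X3) → no; 1× C (X3) → no; 1× O (X1) → no; 1× Cl (X1) → no.
That gives 2 matching atoms.

2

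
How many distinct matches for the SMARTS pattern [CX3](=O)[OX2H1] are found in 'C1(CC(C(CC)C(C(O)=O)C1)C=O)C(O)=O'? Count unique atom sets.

[CX3](=O)[OX2H1] is the SMARTS for a carboxylic acid: an sp2 carbon double-bonded to O and single-bonded to an -OH oxygen.
The molecule carries 2 separate instances of a carboxylic acid group (-C(=O)OH) meeting every constraint; each maps to a distinct set of atoms, giving 2 matches.

2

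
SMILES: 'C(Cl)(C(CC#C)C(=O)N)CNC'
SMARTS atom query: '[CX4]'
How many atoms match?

5

The query [CX4] means: C with X4: aliphatic carbon with exactly 4 total connections (bonds + H).
Check the 12 heavy atoms by environment: 5× C (X4) → match; 1× C (X3) → no; 1× O (X1) → no; 2× N (X3) → no; 1× Cl (X1) → no; 2× C (X2) → no.
That gives 5 matching atoms.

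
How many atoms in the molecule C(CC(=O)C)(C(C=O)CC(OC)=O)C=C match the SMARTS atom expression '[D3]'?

4

The query [D3] means: atom with exactly three heavy-atom neighbours.
Check the 15 heavy atoms by environment: 4× C (D2) → no; 4× C (D3) → match; 3× O (D1) → no; 3× C (D1) → no; 1× O (D2) → no.
That gives 4 matching atoms.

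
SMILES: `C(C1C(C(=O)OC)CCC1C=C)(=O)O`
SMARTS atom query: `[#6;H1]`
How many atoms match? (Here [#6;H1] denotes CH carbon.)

The query [#6;H1] means: any carbon bearing exactly one hydrogen.
Check the 14 heavy atoms by environment: 4× C (H1) → match; 3× C (H2) → no; 2× C (H0) → no; 3× O (H0) → no; 1× C (H3) → no; 1× O (H1) → no.
That gives 4 matching atoms.

4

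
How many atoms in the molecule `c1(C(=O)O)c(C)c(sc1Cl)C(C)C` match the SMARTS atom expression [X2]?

2

The query [X2] means: any atom with exactly two total connections (bonds + H).
Check the 13 heavy atoms by environment: 1× s (aromatic, X2) → match; 4× c (aromatic, X3) → no; 4× C (X4) → no; 1× Cl (X1) → no; 1× C (X3) → no; 1× O (X1) → no; 1× O (X2) → match.
Summing the matching environments: 1 + 1 = 2 matching atoms.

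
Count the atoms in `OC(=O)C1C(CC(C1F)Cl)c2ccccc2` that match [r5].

The query [r5] means: r5 matches atoms in a five-membered ring.
Check the 16 heavy atoms by environment: 5× C (in 5-ring) → match; 1× Cl (acyclic) → no; 6× c (aromatic, in 6-ring) → no; 1× C (acyclic) → no; 2× O (acyclic) → no; 1× F (acyclic) → no.
That gives 5 matching atoms.

5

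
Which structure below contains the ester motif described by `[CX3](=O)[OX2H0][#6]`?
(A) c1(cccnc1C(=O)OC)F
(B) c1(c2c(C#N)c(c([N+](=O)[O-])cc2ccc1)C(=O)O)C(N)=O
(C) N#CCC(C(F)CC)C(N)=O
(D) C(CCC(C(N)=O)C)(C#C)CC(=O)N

A

[CX3](=O)[OX2H0][#6] describes a carbonyl carbon bonded to an oxygen that is itself bonded to carbon (no H on that O) (an ester).
(A) contains a methyl-ester group (-C(=O)OCH3), which satisfies every atom and bond constraint.
(B) has a primary amide (-C(=O)NH2) but the carbonyl is bonded to N, not to an O-C linkage.
(C) has a primary amide (-C(=O)NH2) but the carbonyl is bonded to N, not to an O-C linkage.
(D) has a primary amide (-C(=O)NH2) but the carbonyl is bonded to N, not to an O-C linkage.
So the answer is (A).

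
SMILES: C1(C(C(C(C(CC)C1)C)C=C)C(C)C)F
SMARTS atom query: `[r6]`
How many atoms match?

6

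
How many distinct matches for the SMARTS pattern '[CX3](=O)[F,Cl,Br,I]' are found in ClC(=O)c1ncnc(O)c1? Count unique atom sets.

1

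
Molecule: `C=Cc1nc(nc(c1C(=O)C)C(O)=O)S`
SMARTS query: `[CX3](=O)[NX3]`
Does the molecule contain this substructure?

No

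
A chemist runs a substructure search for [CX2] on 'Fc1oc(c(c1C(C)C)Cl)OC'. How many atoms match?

0

The query [CX2] means: C with X2: aliphatic carbon with exactly 2 total connections.
Check the 12 heavy atoms by environment: 1× o (aromatic, X2) → no; 4× c (aromatic, X3) → no; 4× C (X4) → no; 1× O (X2) → no; 1× F (X1) → no; 1× Cl (X1) → no.
No environment satisfies the query, so 0 matching atoms.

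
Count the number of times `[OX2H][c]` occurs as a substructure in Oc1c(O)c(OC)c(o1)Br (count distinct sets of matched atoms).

2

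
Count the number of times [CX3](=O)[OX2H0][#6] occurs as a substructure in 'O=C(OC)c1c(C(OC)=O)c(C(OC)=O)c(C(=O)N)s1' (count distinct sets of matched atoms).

[CX3](=O)[OX2H0][#6] is the SMARTS for an ester: a carbonyl carbon bonded to an oxygen that is itself bonded to carbon (no H on that O).
The molecule carries 3 separate instances of a methyl-ester group (-C(=O)OCH3) meeting every constraint; each maps to a distinct set of atoms, giving 3 matches.

3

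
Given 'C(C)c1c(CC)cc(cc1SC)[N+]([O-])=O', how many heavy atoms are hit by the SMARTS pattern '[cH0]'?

The query [cH0] means: aromatic carbon with no attached hydrogen (substituted or ring-fusion).
Check the 15 heavy atoms by environment: 4× c (aromatic, H0) → match; 2× c (aromatic, H1) → no; 2× C (H2) → no; 3× C (H3) → no; 1× S (H0) → no; 1× N (charge +1, H0) → no; 1× O (charge -1, H0) → no; 1× O (H0) → no.
That gives 4 matching atoms.

4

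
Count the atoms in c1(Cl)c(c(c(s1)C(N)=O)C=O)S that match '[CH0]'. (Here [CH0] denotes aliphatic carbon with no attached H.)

Check the 12 heavy atoms by environment: 1× s (aromatic, H0) → no; 4× c (aromatic, H0) → no; 1× C (H0) → match; 2× O (H0) → no; 1× N (H2) → no; 1× Cl (H0) → no; 1× S (H1) → no; 1× C (H1) → no.
That gives 1 matching atom.

1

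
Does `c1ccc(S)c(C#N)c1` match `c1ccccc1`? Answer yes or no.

The pattern c1ccccc1 describes six aromatic carbons in a ring — a benzene ring.
The required atom environment is present in the molecule, so the pattern matches.

Yes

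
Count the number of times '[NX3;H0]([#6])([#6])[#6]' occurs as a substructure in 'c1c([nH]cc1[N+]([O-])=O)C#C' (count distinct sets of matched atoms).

0

[NX3;H0]([#6])([#6])[#6] is the SMARTS for a tertiary amine: a trivalent nitrogen with no H, bonded to three carbons.
No fragment in the molecule satisfies every constraint, giving 0 matches.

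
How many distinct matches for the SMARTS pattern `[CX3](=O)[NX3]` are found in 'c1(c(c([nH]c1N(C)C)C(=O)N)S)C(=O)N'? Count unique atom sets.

[CX3](=O)[NX3] is the SMARTS for an amide: a carbonyl carbon bonded to a trivalent nitrogen.
The molecule carries 2 separate instances of a primary amide (-C(=O)NH2) meeting every constraint; each maps to a distinct set of atoms, giving 2 matches.

2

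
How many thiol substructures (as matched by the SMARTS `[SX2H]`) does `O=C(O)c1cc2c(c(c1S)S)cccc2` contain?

2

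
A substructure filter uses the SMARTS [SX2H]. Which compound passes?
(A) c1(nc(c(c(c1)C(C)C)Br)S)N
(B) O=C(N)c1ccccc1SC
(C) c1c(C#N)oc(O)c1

A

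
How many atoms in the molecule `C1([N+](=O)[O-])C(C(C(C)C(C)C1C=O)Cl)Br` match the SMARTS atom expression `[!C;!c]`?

Check the 15 heavy atoms by environment: 9× C → no; 1× Cl → match; 1× N (charge +1) → match; 1× O (charge -1) → match; 2× O → match; 1× Br → match.
Summing the matching environments: 1 + 1 + 1 + 2 + 1 = 6 matching atoms.

6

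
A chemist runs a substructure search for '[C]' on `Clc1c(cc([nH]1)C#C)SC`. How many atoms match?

3

Check the 10 heavy atoms by environment: 1× n (aromatic) → no; 4× c (aromatic) → no; 1× S → no; 3× C → match; 1× Cl → no.
That gives 3 matching atoms.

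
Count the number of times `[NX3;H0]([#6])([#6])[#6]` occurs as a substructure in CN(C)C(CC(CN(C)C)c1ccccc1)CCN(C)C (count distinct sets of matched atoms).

3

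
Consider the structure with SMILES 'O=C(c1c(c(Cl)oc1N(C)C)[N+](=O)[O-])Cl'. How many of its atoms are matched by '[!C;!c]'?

8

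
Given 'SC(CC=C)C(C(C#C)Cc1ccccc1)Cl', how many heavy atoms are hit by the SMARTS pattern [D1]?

The query [D1] means: atom with exactly one heavy-atom neighbour (degree 1).
Check the 17 heavy atoms by environment: 4× C (D2) → no; 3× C (D3) → no; 1× c (aromatic, D3) → no; 5× c (aromatic, D2) → no; 1× Cl (D1) → match; 1× S (D1) → match; 2× C (D1) → match.
Summing the matching environments: 1 + 1 + 2 = 4 matching atoms.

4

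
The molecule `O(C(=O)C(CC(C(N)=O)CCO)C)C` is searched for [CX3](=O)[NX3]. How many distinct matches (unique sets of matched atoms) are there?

[CX3](=O)[NX3] is the SMARTS for an amide: a carbonyl carbon bonded to a trivalent nitrogen.
Exactly one fragment in the molecule meets all constraints, giving 1 match.

1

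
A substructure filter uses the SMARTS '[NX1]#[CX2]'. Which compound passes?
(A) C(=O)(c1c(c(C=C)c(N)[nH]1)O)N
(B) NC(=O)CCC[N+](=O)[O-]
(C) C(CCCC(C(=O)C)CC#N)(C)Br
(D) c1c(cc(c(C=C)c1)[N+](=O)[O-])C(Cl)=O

C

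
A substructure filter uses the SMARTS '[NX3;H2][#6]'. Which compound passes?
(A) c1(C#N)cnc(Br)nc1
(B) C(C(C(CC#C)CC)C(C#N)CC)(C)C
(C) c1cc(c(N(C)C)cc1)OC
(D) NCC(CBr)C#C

D

[NX3;H2][#6] describes a trivalent nitrogen with two H attached to carbon (a primary amine).
(A) has a nitrile (-C#N) but the nitrogen is NX1 (triple-bonded), not NX3 with two H.
(B) has a nitrile (-C#N) but the nitrogen is NX1 (triple-bonded), not NX3 with two H.
(C) has a dimethylamino group (-N(CH3)2) but the nitrogen has H0, not H2.
(D) contains a primary amino group (-NH2), which satisfies every atom and bond constraint.
So the answer is (D).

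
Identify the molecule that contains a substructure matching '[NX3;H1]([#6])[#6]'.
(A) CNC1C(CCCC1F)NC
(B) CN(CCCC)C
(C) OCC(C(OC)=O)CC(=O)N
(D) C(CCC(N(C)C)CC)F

A

[NX3;H1]([#6])[#6] describes a trivalent nitrogen with one H, bonded to two carbons (a secondary amine).
(A) contains an N-methylamino group (-NHCH3), which satisfies every atom and bond constraint.
(B) has a dimethylamino group (-N(CH3)2) but the nitrogen has H0, not H1.
(C) has a primary amide (-C(=O)NH2) but the -C(=O)NH2 nitrogen has H2, not H1.
(D) has a dimethylamino group (-N(CH3)2) but the nitrogen has H0, not H1.
So the answer is (A).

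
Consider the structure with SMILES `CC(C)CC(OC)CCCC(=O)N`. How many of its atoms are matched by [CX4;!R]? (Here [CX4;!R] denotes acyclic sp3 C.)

9

The query [CX4;!R] means: aliphatic carbon with four total connections, not in a ring.
Check the 13 heavy atoms by environment: 9× C (X4, acyclic) → match; 1× O (X2, acyclic) → no; 1× C (X3, acyclic) → no; 1× O (X1, acyclic) → no; 1× N (X3, acyclic) → no.
That gives 9 matching atoms.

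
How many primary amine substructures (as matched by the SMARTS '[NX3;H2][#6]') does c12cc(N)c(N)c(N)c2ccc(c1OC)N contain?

4

[NX3;H2][#6] is the SMARTS for a primary amine: a trivalent nitrogen with two H attached to carbon.
The molecule carries 4 separate instances of a primary amino group (-NH2) meeting every constraint; each maps to a distinct set of atoms, giving 4 matches.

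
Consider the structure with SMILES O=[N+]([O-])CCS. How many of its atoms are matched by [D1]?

3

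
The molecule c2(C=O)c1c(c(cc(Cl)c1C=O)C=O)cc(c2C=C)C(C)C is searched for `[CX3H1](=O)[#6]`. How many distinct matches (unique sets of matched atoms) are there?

3

[CX3H1](=O)[#6] is the SMARTS for an aldehyde: an sp2 carbon with one H, double-bonded to O and single-bonded to carbon.
The molecule carries 3 separate instances of an aldehyde (-CHO) meeting every constraint; each maps to a distinct set of atoms, giving 3 matches.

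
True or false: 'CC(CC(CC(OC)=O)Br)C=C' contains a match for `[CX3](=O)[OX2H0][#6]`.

The pattern [CX3](=O)[OX2H0][#6] describes a carbonyl carbon bonded to an oxygen that is itself bonded to carbon (no H on that O) — an ester.
The molecule carries a methyl-ester group (-C(=O)OCH3), whose atoms satisfy every constraint of the query, so the pattern matches.

True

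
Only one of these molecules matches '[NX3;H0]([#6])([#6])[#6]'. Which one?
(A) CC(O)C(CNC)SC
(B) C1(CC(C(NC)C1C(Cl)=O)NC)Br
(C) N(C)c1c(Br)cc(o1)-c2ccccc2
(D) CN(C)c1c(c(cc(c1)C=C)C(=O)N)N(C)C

D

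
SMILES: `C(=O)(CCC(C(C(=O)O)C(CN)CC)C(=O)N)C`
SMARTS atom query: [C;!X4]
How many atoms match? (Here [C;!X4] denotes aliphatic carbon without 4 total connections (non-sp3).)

Check the 18 heavy atoms by environment: 9× C (X4) → no; 3× C (X3) → match; 3× O (X1) → no; 1× O (X2) → no; 2× N (X3) → no.
That gives 3 matching atoms.

3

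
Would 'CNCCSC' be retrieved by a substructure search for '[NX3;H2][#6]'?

The pattern [NX3;H2][#6] describes a trivalent nitrogen with two H attached to carbon — a primary amine.
The closest candidate here is an N-methylamino group (-NHCH3), but the nitrogen bears two carbons and only one H (H1), not H2. No other fragment satisfies the full query, so there is no match.

No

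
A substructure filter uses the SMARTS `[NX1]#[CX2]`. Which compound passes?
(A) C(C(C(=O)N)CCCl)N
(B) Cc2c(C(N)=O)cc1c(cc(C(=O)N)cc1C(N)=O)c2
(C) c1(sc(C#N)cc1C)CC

C

[NX1]#[CX2] describes a nitrogen triple-bonded to a two-connected carbon (a nitrile).
(A) has a primary amide (-C(=O)NH2) but the nitrogen is NX3, not NX1.
(B) has a primary amide (-C(=O)NH2) but the nitrogen is NX3, not NX1.
(C) contains a nitrile (-C#N), which satisfies every atom and bond constraint.
So the answer is (C).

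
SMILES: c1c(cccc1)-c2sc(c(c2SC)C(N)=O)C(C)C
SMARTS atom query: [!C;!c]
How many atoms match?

4

Check the 19 heavy atoms by environment: 1× s (aromatic) → match; 10× c (aromatic) → no; 1× S → match; 5× C → no; 1× O → match; 1× N → match.
Summing the matching environments: 1 + 1 + 1 + 1 = 4 matching atoms.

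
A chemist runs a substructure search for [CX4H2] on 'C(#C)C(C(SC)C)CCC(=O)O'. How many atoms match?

The query [CX4H2] means: sp3 carbon (X4) with exactly two hydrogens.
Check the 12 heavy atoms by environment: 2× C (H3, X4) → no; 2× C (H1, X4) → no; 2× C (H2, X4) → match; 1× S (H0, X2) → no; 1× C (H0, X2) → no; 1× C (H1, X2) → no; 1× C (H0, X3) → no; 1× O (H0, X1) → no; 1× O (H1, X2) → no.
That gives 2 matching atoms.

2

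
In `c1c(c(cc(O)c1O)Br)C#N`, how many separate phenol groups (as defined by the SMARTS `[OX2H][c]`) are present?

[OX2H][c] is the SMARTS for a phenol: a hydroxyl oxygen attached to an aromatic carbon.
The molecule carries 2 separate instances of a hydroxyl group (-OH) meeting every constraint; each maps to a distinct set of atoms, giving 2 matches.

2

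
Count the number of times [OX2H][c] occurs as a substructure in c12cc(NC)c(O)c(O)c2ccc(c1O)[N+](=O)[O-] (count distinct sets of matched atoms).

3

[OX2H][c] is the SMARTS for a phenol: a hydroxyl oxygen attached to an aromatic carbon.
The molecule carries 3 separate instances of a hydroxyl group (-OH) meeting every constraint; each maps to a distinct set of atoms, giving 3 matches.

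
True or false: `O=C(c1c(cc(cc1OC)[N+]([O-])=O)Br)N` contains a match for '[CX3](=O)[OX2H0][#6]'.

False

The pattern [CX3](=O)[OX2H0][#6] describes a carbonyl carbon bonded to an oxygen that is itself bonded to carbon (no H on that O) — an ester.
The closest candidate here is a methoxy ether (-OCH3), but the ether oxygen is not adjacent to a C=O carbon. No other fragment satisfies the full query, so there is no match.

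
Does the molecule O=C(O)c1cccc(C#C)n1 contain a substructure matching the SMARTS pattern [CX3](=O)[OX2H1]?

Yes

The pattern [CX3](=O)[OX2H1] describes an sp2 carbon double-bonded to O and single-bonded to an -OH oxygen — a carboxylic acid.
The molecule carries a carboxylic acid group (-C(=O)OH), whose atoms satisfy every constraint of the query, so the pattern matches.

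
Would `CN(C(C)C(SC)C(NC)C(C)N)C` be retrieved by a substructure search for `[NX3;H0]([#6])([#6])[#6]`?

Yes

The pattern [NX3;H0]([#6])([#6])[#6] describes a trivalent nitrogen with no H, bonded to three carbons — a tertiary amine.
The molecule carries a dimethylamino group (-N(CH3)2), whose atoms satisfy every constraint of the query, so the pattern matches.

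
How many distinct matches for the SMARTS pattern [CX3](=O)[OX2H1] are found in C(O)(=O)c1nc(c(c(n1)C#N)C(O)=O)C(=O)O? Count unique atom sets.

[CX3](=O)[OX2H1] is the SMARTS for a carboxylic acid: an sp2 carbon double-bonded to O and single-bonded to an -OH oxygen.
The molecule carries 3 separate instances of a carboxylic acid group (-C(=O)OH) meeting every constraint; each maps to a distinct set of atoms, giving 3 matches.

3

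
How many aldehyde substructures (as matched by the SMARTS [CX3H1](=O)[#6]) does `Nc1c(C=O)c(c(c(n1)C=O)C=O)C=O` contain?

4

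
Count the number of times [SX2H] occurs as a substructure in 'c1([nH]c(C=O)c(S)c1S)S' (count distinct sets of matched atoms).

[SX2H] is the SMARTS for a thiol: an aliphatic sulfur with two connections, one being H.
The molecule carries 3 separate instances of a thiol (-SH) meeting every constraint; each maps to a distinct set of atoms, giving 3 matches.

3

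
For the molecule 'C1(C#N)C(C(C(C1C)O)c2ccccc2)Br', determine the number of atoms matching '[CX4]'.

6

Check the 16 heavy atoms by environment: 6× C (X4) → match; 6× c (aromatic, X3) → no; 1× Br (X1) → no; 1× O (X2) → no; 1× C (X2) → no; 1× N (X1) → no.
That gives 6 matching atoms.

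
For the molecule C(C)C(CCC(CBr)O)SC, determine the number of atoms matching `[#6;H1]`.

Check the 11 heavy atoms by environment: 2× C (H3) → no; 4× C (H2) → no; 2× C (H1) → match; 1× O (H1) → no; 1× Br (H0) → no; 1× S (H0) → no.
That gives 2 matching atoms.

2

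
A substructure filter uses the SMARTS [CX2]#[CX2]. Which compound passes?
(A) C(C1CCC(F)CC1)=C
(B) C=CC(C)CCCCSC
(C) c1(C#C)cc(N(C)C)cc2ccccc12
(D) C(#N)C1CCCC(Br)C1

C

[CX2]#[CX2] describes a carbon-carbon triple bond (an alkyne).
(A) has a vinyl group (-CH=CH2) but the C=C is a double bond; both carbons are CX3, not CX2.
(B) has a vinyl group (-CH=CH2) but the C=C is a double bond; both carbons are CX3, not CX2.
(C) contains an ethynyl group (-C#CH), which satisfies every atom and bond constraint.
(D) has a nitrile (-C#N) but the triple bond is C#N, not C#C.
So the answer is (C).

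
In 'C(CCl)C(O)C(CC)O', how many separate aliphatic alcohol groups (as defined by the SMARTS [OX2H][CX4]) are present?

[OX2H][CX4] is the SMARTS for an aliphatic alcohol: a hydroxyl oxygen bound to an sp3 (X4) carbon.
The molecule carries 2 separate instances of a hydroxyl group (-OH) meeting every constraint; each maps to a distinct set of atoms, giving 2 matches.

2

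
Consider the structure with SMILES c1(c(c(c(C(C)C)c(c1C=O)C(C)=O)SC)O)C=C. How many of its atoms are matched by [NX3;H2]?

0

Check the 19 heavy atoms by environment: 6× c (aromatic, H0, X3) → no; 2× C (H1, X3) → no; 2× O (H0, X1) → no; 1× C (H0, X3) → no; 4× C (H3, X4) → no; 1× C (H2, X3) → no; 1× O (H1, X2) → no; 1× S (H0, X2) → no; 1× C (H1, X4) → no.
No environment satisfies the query, so 0 matching atoms.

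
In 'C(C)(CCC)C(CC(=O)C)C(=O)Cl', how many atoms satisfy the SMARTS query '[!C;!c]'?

The query [!C;!c] means: neither aliphatic nor aromatic carbon — same as [!#6].
Check the 13 heavy atoms by environment: 10× C → no; 2× O → match; 1× Cl → match.
Summing the matching environments: 2 + 1 = 3 matching atoms.

3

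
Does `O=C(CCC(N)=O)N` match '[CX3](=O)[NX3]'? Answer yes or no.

Yes

The pattern [CX3](=O)[NX3] describes a carbonyl carbon bonded to a trivalent nitrogen — an amide.
The molecule carries a primary amide (-C(=O)NH2), whose atoms satisfy every constraint of the query, so the pattern matches.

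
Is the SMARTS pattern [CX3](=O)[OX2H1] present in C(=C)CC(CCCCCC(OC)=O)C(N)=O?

The pattern [CX3](=O)[OX2H1] describes an sp2 carbon double-bonded to O and single-bonded to an -OH oxygen — a carboxylic acid.
The closest candidate here is a primary amide (-C(=O)NH2), but the carbonyl is bonded to N, not to an -OH oxygen. No other fragment satisfies the full query, so there is no match.

No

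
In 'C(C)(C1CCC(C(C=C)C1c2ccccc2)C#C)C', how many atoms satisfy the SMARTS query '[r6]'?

The query [r6] means: r6 matches atoms in a six-membered ring.
Check the 19 heavy atoms by environment: 6× C (in 6-ring) → match; 7× C (acyclic) → no; 6× c (aromatic, in 6-ring) → match.
Summing the matching environments: 6 + 6 = 12 matching atoms.

12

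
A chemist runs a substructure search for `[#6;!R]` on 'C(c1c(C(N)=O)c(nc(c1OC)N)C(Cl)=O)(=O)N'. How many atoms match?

4

The query [#6;!R] means: carbon not in any ring.
Check the 18 heavy atoms by environment: 1× n (aromatic, in 6-ring) → no; 5× c (aromatic, in 6-ring) → no; 4× C (acyclic) → match; 4× O (acyclic) → no; 1× Cl (acyclic) → no; 3× N (acyclic) → no.
That gives 4 matching atoms.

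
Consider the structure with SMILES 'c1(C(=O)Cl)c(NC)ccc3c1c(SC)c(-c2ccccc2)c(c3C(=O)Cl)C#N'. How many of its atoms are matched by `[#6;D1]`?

2

The query [#6;D1] means: carbon bonded to exactly one heavy atom.
Check the 28 heavy atoms by environment: 9× c (aromatic, D3) → no; 7× c (aromatic, D2) → no; 1× C (D2) → no; 1× N (D1) → no; 1× S (D2) → no; 2× C (D1) → match; 2× C (D3) → no; 2× O (D1) → no; 2× Cl (D1) → no; 1× N (D2) → no.
That gives 2 matching atoms.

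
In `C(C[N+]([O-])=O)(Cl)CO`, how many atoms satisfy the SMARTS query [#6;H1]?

1

The query [#6;H1] means: any carbon bearing exactly one hydrogen.
Check the 8 heavy atoms by environment: 2× C (H2) → no; 1× C (H1) → match; 1× N (charge +1, H0) → no; 1× O (charge -1, H0) → no; 1× O (H0) → no; 1× O (H1) → no; 1× Cl (H0) → no.
That gives 1 matching atom.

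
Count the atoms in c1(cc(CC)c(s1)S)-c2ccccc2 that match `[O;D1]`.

Check the 14 heavy atoms by environment: 1× s (aromatic, D2) → no; 4× c (aromatic, D3) → no; 6× c (aromatic, D2) → no; 1× S (D1) → no; 1× C (D2) → no; 1× C (D1) → no.
No environment satisfies the query, so 0 matching atoms.

0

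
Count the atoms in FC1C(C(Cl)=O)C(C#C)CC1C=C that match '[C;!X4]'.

The query [C;!X4] means: aliphatic carbon that does not have four total connections.
Check the 13 heavy atoms by environment: 5× C (X4) → no; 1× F (X1) → no; 3× C (X3) → match; 1× O (X1) → no; 1× Cl (X1) → no; 2× C (X2) → match.
Summing the matching environments: 3 + 2 = 5 matching atoms.

5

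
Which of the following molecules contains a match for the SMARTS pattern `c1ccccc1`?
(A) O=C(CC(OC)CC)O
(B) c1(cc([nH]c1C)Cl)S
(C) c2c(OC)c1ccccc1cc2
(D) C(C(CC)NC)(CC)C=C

c1ccccc1 describes six aromatic carbons in a ring (a benzene ring).
(A) has a methyl group (-CH3) but no six-membered all-carbon aromatic ring is present.
(B) has a methyl group (-CH3) but no six-membered all-carbon aromatic ring is present.
(C) contains the required atom environment, so the pattern matches.
(D) has a methyl group (-CH3) but no six-membered all-carbon aromatic ring is present.
So the answer is (C).

C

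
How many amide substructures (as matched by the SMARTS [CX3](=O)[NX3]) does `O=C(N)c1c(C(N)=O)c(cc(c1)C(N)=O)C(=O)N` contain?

[CX3](=O)[NX3] is the SMARTS for an amide: a carbonyl carbon bonded to a trivalent nitrogen.
The molecule carries 4 separate instances of a primary amide (-C(=O)NH2) meeting every constraint; each maps to a distinct set of atoms, giving 4 matches.

4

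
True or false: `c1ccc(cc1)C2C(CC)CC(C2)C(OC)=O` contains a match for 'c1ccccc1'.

True

The pattern c1ccccc1 describes six aromatic carbons in a ring — a benzene ring.
The molecule carries a phenyl ring, whose atoms satisfy every constraint of the query, so the pattern matches.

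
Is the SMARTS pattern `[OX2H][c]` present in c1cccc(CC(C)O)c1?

No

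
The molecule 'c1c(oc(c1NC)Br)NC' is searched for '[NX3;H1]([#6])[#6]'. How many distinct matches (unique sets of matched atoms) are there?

2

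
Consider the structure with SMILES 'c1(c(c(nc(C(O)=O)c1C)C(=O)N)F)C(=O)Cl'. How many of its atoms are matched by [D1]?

8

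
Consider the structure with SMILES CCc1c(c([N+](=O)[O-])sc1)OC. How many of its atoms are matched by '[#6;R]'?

4

The query [#6;R] means: carbon that is part of a ring.
Check the 12 heavy atoms by environment: 1× s (aromatic, in 5-ring) → no; 4× c (aromatic, in 5-ring) → match; 2× O (acyclic) → no; 3× C (acyclic) → no; 1× N (charge +1, acyclic) → no; 1× O (charge -1, acyclic) → no.
That gives 4 matching atoms.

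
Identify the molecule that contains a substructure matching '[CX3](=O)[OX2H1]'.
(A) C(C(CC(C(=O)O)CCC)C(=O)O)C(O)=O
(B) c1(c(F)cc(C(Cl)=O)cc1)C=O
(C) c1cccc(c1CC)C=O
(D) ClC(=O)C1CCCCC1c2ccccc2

[CX3](=O)[OX2H1] describes an sp2 carbon double-bonded to O and single-bonded to an -OH oxygen (a carboxylic acid).
(A) contains a carboxylic acid group (-C(=O)OH), which satisfies every atom and bond constraint.
(B) has an aldehyde (-CHO) but there is no singly-bonded oxygen on the carbonyl carbon.
(C) has an aldehyde (-CHO) but there is no singly-bonded oxygen on the carbonyl carbon.
(D) has an acyl chloride (-C(=O)Cl) but the carbonyl is bonded to Cl, not to an -OH oxygen.
So the answer is (A).

A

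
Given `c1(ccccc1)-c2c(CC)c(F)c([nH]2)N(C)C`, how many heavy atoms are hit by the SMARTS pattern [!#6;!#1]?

The query [!#6;!#1] means: not carbon and not hydrogen — any heteroatom.
Check the 17 heavy atoms by environment: 1× n (aromatic) → match; 10× c (aromatic) → no; 1× N → match; 4× C → no; 1× F → match.
Summing the matching environments: 1 + 1 + 1 = 3 matching atoms.

3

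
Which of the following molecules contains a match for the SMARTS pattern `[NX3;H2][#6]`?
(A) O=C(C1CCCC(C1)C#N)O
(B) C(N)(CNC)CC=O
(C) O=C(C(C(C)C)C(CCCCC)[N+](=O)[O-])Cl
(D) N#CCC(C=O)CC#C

B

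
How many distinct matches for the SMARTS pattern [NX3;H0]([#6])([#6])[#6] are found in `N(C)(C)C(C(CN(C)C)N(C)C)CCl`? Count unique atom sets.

3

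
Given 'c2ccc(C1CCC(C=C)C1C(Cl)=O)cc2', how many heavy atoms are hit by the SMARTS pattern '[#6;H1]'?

9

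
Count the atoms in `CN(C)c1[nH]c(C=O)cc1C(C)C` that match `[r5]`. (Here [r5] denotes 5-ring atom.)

Check the 13 heavy atoms by environment: 1× n (aromatic, in 5-ring) → match; 4× c (aromatic, in 5-ring) → match; 6× C (acyclic) → no; 1× O (acyclic) → no; 1× N (acyclic) → no.
Summing the matching environments: 1 + 4 = 5 matching atoms.

5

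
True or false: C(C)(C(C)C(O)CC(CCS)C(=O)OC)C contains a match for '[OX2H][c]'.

False

The pattern [OX2H][c] describes a hydroxyl oxygen attached to an aromatic carbon — a phenol.
The closest candidate here is a hydroxyl group (-OH), but the -OH is on an aliphatic carbon, not an aromatic c. No other fragment satisfies the full query, so there is no match.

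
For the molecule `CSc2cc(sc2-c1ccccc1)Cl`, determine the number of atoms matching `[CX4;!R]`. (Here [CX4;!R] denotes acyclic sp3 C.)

The query [CX4;!R] means: aliphatic carbon with four total connections, not in a ring.
Check the 14 heavy atoms by environment: 1× s (aromatic, X2, in 5-ring) → no; 4× c (aromatic, X3, in 5-ring) → no; 1× Cl (X1, acyclic) → no; 6× c (aromatic, X3, in 6-ring) → no; 1× S (X2, acyclic) → no; 1× C (X4, acyclic) → match.
That gives 1 matching atom.

1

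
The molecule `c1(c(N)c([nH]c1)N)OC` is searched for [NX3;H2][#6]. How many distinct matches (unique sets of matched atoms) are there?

2

[NX3;H2][#6] is the SMARTS for a primary amine: a trivalent nitrogen with two H attached to carbon.
The molecule carries 2 separate instances of a primary amino group (-NH2) meeting every constraint; each maps to a distinct set of atoms, giving 2 matches.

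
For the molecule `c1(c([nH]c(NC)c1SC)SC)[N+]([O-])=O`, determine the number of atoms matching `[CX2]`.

The query [CX2] means: C with X2: aliphatic carbon with exactly 2 total connections.
Check the 14 heavy atoms by environment: 1× n (aromatic, X3) → no; 4× c (aromatic, X3) → no; 1× N (charge +1, X3) → no; 1× O (charge -1, X1) → no; 1× O (X1) → no; 2× S (X2) → no; 3× C (X4) → no; 1× N (X3) → no.
No environment satisfies the query, so 0 matching atoms.

0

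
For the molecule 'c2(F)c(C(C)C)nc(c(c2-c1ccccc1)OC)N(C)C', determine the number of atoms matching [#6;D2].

5

The query [#6;D2] means: any carbon bonded to exactly two heavy atoms.
Check the 21 heavy atoms by environment: 1× n (aromatic, D2) → no; 6× c (aromatic, D3) → no; 5× c (aromatic, D2) → match; 1× N (D3) → no; 5× C (D1) → no; 1× C (D3) → no; 1× F (D1) → no; 1× O (D2) → no.
That gives 5 matching atoms.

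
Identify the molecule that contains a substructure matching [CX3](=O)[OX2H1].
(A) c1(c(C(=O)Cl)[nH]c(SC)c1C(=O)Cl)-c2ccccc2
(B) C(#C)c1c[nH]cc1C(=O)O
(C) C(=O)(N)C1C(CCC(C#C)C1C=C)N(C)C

B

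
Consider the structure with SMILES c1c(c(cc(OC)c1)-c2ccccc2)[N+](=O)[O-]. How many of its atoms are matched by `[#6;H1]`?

The query [#6;H1] means: any carbon bearing exactly one hydrogen.
Check the 17 heavy atoms by environment: 4× c (aromatic, H0) → no; 8× c (aromatic, H1) → match; 1× N (charge +1, H0) → no; 1× O (charge -1, H0) → no; 2× O (H0) → no; 1× C (H3) → no.
That gives 8 matching atoms.

8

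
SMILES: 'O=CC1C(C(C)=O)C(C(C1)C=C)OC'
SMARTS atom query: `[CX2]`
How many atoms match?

0

Check the 14 heavy atoms by environment: 7× C (X4) → no; 4× C (X3) → no; 2× O (X1) → no; 1× O (X2) → no.
No environment satisfies the query, so 0 matching atoms.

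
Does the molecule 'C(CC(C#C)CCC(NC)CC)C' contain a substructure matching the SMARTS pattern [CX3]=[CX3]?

The pattern [CX3]=[CX3] describes a non-aromatic C=C double bond between two sp2 carbons — an alkene.
The closest candidate here is an ethynyl group (-C#CH), but the C-C bond is a triple bond, not a double bond. No other fragment satisfies the full query, so there is no match.

No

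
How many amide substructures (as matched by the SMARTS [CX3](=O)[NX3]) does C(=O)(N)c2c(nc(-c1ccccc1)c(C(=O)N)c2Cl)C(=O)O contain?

2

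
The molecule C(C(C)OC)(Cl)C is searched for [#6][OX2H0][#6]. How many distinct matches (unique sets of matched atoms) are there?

[#6][OX2H0][#6] is the SMARTS for an ether: an aliphatic oxygen bridging two carbons with no H on the oxygen.
Exactly one fragment in the molecule meets all constraints, giving 1 match.

1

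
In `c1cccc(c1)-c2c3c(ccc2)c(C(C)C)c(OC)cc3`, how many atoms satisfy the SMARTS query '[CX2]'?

The query [CX2] means: C with X2: aliphatic carbon with exactly 2 total connections.
Check the 21 heavy atoms by environment: 16× c (aromatic, X3) → no; 4× C (X4) → no; 1× O (X2) → no.
No environment satisfies the query, so 0 matching atoms.

0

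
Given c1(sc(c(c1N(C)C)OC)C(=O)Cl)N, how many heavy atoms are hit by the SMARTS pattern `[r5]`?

The query [r5] means: r5 matches atoms in a five-membered ring.
Check the 14 heavy atoms by environment: 1× s (aromatic, in 5-ring) → match; 4× c (aromatic, in 5-ring) → match; 2× O (acyclic) → no; 4× C (acyclic) → no; 2× N (acyclic) → no; 1× Cl (acyclic) → no.
Summing the matching environments: 1 + 4 = 5 matching atoms.

5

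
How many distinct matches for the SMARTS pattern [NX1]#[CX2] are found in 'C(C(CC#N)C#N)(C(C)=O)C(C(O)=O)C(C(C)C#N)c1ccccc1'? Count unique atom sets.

[NX1]#[CX2] is the SMARTS for a nitrile: a nitrogen triple-bonded to a two-connected carbon.
The molecule carries 3 separate instances of a nitrile (-C#N) meeting every constraint; each maps to a distinct set of atoms, giving 3 matches.

3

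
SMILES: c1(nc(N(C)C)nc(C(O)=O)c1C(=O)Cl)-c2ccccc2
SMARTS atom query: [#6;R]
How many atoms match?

10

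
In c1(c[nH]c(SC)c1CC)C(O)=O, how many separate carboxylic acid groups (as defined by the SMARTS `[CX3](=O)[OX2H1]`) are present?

1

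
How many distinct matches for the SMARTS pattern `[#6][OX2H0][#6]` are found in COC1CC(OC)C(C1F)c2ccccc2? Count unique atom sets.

2

[#6][OX2H0][#6] is the SMARTS for an ether: an aliphatic oxygen bridging two carbons with no H on the oxygen.
The molecule carries 2 separate instances of a methoxy ether (-OCH3) meeting every constraint; each maps to a distinct set of atoms, giving 2 matches.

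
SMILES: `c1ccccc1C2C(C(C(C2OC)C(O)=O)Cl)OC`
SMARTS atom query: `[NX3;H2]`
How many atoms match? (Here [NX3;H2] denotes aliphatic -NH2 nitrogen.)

The query [NX3;H2] means: aliphatic N with 3 total connections, two of them H — an -NH2 nitrogen (amine or amide).
Check the 19 heavy atoms by environment: 5× C (H1, X4) → no; 1× Cl (H0, X1) → no; 2× O (H0, X2) → no; 2× C (H3, X4) → no; 1× c (aromatic, H0, X3) → no; 5× c (aromatic, H1, X3) → no; 1× C (H0, X3) → no; 1× O (H0, X1) → no; 1× O (H1, X2) → no.
No environment satisfies the query, so 0 matching atoms.

0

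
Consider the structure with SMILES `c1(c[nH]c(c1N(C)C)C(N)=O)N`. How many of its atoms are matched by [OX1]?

1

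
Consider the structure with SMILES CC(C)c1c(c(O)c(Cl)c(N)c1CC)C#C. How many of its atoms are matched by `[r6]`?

6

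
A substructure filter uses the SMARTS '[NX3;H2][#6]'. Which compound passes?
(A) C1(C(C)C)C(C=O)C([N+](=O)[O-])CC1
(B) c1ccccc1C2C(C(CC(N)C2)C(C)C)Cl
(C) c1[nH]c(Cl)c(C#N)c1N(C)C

B

[NX3;H2][#6] describes a trivalent nitrogen with two H attached to carbon (a primary amine).
(A) has a nitro group (-[N+](=O)[O-]) but the nitrogen is [N+] with no H, not NX3H2.
(B) contains a primary amino group (-NH2), which satisfies every atom and bond constraint.
(C) has a nitrile (-C#N) but the nitrogen is NX1 (triple-bonded), not NX3 with two H.
So the answer is (B).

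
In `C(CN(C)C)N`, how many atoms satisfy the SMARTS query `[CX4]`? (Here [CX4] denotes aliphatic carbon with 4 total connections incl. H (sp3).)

The query [CX4] means: C with X4: aliphatic carbon with exactly 4 total connections (bonds + H).
Check the 6 heavy atoms by environment: 4× C (X4) → match; 2× N (X3) → no.
That gives 4 matching atoms.

4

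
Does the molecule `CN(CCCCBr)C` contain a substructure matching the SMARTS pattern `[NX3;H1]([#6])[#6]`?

The pattern [NX3;H1]([#6])[#6] describes a trivalent nitrogen with one H, bonded to two carbons — a secondary amine.
The closest candidate here is a dimethylamino group (-N(CH3)2), but the nitrogen has H0, not H1. No other fragment satisfies the full query, so there is no match.

No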